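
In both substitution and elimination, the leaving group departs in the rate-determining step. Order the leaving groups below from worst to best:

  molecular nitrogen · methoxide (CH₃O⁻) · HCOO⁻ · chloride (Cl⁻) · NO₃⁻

methoxide (CH₃O⁻) < HCOO⁻ < NO₃⁻ < chloride (Cl⁻) < molecular nitrogen

A good leaving group is a weak base: the lower the pKₐ of its conjugate acid, the more readily it departs.
molecular nitrogen: no meaningful conjugate acid; N₂ departs as an exceptionally stable neutral molecule
chloride (Cl⁻): pKₐ(HCl) ≈ -7
NO₃⁻: pKₐ(HNO₃) ≈ -1.3
HCOO⁻: pKₐ(HCOOH) ≈ 3.8
methoxide (CH₃O⁻): pKₐ(CH₃OH) ≈ 15.5
The question asks for worst first, so the sequence is read in increasing leaving-group ability.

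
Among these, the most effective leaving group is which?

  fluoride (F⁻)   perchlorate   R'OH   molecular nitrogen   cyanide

The more stable X⁻ (or X) is on its own — i.e. the weaker a base it is — the better a leaving group it makes.
molecular nitrogen: no meaningful conjugate acid; N₂ departs as an exceptionally stable neutral molecule
perchlorate: pKₐ(HClO₄) ≈ -10
R'OH: pKₐ(R'OH₂⁺) ≈ -2.4
fluoride (F⁻): pKₐ(HF) ≈ 3.2
cyanide: pKₐ(HCN) ≈ 9.2

molecular nitrogen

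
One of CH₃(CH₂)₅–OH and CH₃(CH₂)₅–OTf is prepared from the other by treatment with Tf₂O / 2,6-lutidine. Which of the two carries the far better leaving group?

CH₃(CH₂)₅–OTf

From CH₃(CH₂)₅–OH the departing group would be OH⁻ (pKₐ(H₂O) ≈ 15.7). Strong base; essentially never leaves without prior activation.
From CH₃(CH₂)₅–OTf the leaving group is OTf⁻ (pKₐ(CF₃SO₃H (triflic acid)) ≈ -14). Charge spread over three oxygens and a CF₃ group; the premier leaving group in synthesis.
Treatment with Tf₂O / 2,6-lutidine works by converting the hydroxyl into a triflate, making CH₃(CH₂)₅–OTf enormously more reactive.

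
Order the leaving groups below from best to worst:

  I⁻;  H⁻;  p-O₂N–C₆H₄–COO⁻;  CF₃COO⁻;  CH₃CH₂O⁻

I⁻ > CF₃COO⁻ > p-O₂N–C₆H₄–COO⁻ > CH₃CH₂O⁻ > H⁻

Leaving-group ability tracks the stability of the departed species; conjugate-acid pKₐ is the usual yardstick (lower pKₐ → better LG).
I⁻: pKₐ(HI) ≈ -10
CF₃COO⁻: pKₐ(CF₃COOH) ≈ 0.2
p-O₂N–C₆H₄–COO⁻: pKₐ(p-nitrobenzoic acid) ≈ 3.4
CH₃CH₂O⁻: pKₐ(CH₃CH₂OH) ≈ 16 — strong base; alkoxides do not leave unassisted
H⁻: pKₐ(H₂) ≈ 36 — extremely strong base; leaves only in special hydride-transfer contexts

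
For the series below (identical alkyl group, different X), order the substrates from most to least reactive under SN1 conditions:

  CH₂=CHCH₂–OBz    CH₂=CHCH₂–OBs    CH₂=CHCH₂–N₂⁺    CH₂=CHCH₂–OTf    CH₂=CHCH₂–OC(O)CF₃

CH₂=CHCH₂–N₂⁺ > CH₂=CHCH₂–OTf > CH₂=CHCH₂–OBs > CH₂=CHCH₂–OC(O)CF₃ > CH₂=CHCH₂–OBz

Same R in every case — rank the leaving groups.
A good leaving group is a weak base: the lower the pKₐ of its conjugate acid, the more readily it departs.
CH₂=CHCH₂–N₂⁺ loses N₂: no meaningful conjugate acid; N₂ departs as an exceptionally stable neutral molecule
CH₂=CHCH₂–OTf loses OTf⁻: pKₐ(CF₃SO₃H (triflic acid)) ≈ -14
CH₂=CHCH₂–OBs loses OBs⁻: pKₐ(p-BrC₆H₄SO₃H) ≈ -2.8
CH₂=CHCH₂–OC(O)CF₃ loses CF₃COO⁻: pKₐ(CF₃COOH) ≈ 0.2
CH₂=CHCH₂–OBz loses PhCOO⁻: pKₐ(C₆H₅COOH) ≈ 4.2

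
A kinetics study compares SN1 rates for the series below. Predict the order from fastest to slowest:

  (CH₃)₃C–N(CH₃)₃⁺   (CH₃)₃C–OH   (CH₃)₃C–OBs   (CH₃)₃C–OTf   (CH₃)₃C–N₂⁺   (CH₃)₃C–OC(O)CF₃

Same R in every case — rank the leaving groups.
Rank by basicity of the departing species: weakest base leaves most easily.
(CH₃)₃C–N₂⁺ loses N₂: no meaningful conjugate acid; N₂ departs as an exceptionally stable neutral molecule
(CH₃)₃C–OTf loses OTf⁻: pKₐ(CF₃SO₃H (triflic acid)) ≈ -14
(CH₃)₃C–OBs loses OBs⁻: pKₐ(p-BrC₆H₄SO₃H) ≈ -2.8
(CH₃)₃C–OC(O)CF₃ loses CF₃COO⁻: pKₐ(CF₃COOH) ≈ 0.2
(CH₃)₃C–N(CH₃)₃⁺ loses NR'₃: pKₐ(R'₃NH⁺) ≈ 10.7
(CH₃)₃C–OH loses OH⁻: pKₐ(H₂O) ≈ 15.7

(CH₃)₃C–N₂⁺ > (CH₃)₃C–OTf > (CH₃)₃C–OBs > (CH₃)₃C–OC(O)CF₃ > (CH₃)₃C–N(CH₃)₃⁺ > (CH₃)₃C–OH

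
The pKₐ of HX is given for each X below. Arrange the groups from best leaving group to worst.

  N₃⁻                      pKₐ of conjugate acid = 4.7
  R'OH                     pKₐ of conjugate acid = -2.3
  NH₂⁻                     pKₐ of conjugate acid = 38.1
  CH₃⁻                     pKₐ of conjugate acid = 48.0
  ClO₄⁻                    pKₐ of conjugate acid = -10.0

ClO₄⁻ > R'OH > N₃⁻ > NH₂⁻ > CH₃⁻

Lower conjugate-acid pKₐ ⇒ weaker base ⇒ better leaving group.
Sorting by the given values: ClO₄⁻ (-10.0), R'OH (-2.3), N₃⁻ (4.7), NH₂⁻ (38.1), CH₃⁻ (48.0).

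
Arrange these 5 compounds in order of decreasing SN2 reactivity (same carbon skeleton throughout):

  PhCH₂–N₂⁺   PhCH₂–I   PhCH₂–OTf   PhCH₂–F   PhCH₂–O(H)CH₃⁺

PhCH₂–N₂⁺ > PhCH₂–OTf > PhCH₂–I > PhCH₂–O(H)CH₃⁺ > PhCH₂–F

Identical carbon frameworks mean the comparison reduces to leaving-group quality.
The more stable X⁻ (or X) is on its own — i.e. the weaker a base it is — the better a leaving group it makes.
PhCH₂–N₂⁺ loses N₂: no meaningful conjugate acid; N₂ departs as an exceptionally stable neutral molecule
PhCH₂–OTf loses OTf⁻: pKₐ(CF₃SO₃H (triflic acid)) ≈ -14
PhCH₂–I loses I⁻: pKₐ(HI) ≈ -10
PhCH₂–O(H)CH₃⁺ loses R'OH: pKₐ(R'OH₂⁺) ≈ -2.4
PhCH₂–F loses F⁻: pKₐ(HF) ≈ 3.2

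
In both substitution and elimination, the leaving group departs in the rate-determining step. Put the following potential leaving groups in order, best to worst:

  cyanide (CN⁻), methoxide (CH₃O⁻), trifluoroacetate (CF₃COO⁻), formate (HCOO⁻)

trifluoroacetate (CF₃COO⁻) > formate (HCOO⁻) > cyanide (CN⁻) > methoxide (CH₃O⁻)

trifluoroacetate (CF₃COO⁻): pKₐ(CF₃COOH) ≈ 0.2
formate (HCOO⁻): pKₐ(HCOOH) ≈ 3.8 — resonance-stabilised carboxylate
cyanide (CN⁻): pKₐ(HCN) ≈ 9.2 — sp carbon stabilises the charge somewhat, but still a poor LG
methoxide (CH₃O⁻): pKₐ(CH₃OH) ≈ 15.5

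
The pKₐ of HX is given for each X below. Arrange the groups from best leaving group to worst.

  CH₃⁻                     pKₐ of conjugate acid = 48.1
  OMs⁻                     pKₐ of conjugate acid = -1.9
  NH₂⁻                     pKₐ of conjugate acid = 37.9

Lower conjugate-acid pKₐ ⇒ weaker base ⇒ better leaving group.
Sorting by the given values: OMs⁻ (-1.9), NH₂⁻ (37.9), CH₃⁻ (48.1).

OMs⁻ > NH₂⁻ > CH₃⁻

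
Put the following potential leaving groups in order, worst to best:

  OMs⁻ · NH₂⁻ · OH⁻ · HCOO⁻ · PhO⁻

NH₂⁻ < OH⁻ < PhO⁻ < HCOO⁻ < OMs⁻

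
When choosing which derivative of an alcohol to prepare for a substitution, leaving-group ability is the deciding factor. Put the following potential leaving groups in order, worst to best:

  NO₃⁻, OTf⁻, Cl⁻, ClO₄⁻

NO₃⁻ < Cl⁻ < ClO₄⁻ < OTf⁻

OTf⁻: pKₐ(CF₃SO₃H (triflic acid)) ≈ -14
ClO₄⁻: pKₐ(HClO₄) ≈ -10
Cl⁻: pKₐ(HCl) ≈ -7
NO₃⁻: pKₐ(HNO₃) ≈ -1.3
Listed from poorest to best leaving group as asked.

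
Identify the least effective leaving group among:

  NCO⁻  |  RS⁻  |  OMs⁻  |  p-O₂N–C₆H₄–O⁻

RS⁻

Leaving-group ability tracks the stability of the departed species; conjugate-acid pKₐ is the usual yardstick (lower pKₐ → better LG).
OMs⁻: pKₐ(CH₃SO₃H (MsOH)) ≈ -1.9
NCO⁻: pKₐ(HOCN) ≈ 3.5
p-O₂N–C₆H₄–O⁻: pKₐ(p-nitrophenol) ≈ 7.2
RS⁻: pKₐ(RSH (a thiol)) ≈ 10.5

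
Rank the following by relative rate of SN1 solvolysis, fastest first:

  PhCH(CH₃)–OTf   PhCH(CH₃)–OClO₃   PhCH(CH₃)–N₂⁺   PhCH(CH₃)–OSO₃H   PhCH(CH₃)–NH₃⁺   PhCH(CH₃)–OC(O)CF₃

PhCH(CH₃)–N₂⁺ > PhCH(CH₃)–OTf > PhCH(CH₃)–OClO₃ > PhCH(CH₃)–OSO₃H > PhCH(CH₃)–OC(O)CF₃ > PhCH(CH₃)–NH₃⁺

With the same alkyl group throughout, only the leaving group differentiates the rates.
Rank by basicity of the departing species: weakest base leaves most easily.
PhCH(CH₃)–N₂⁺ loses N₂: no meaningful conjugate acid; N₂ departs as an exceptionally stable neutral molecule
PhCH(CH₃)–OTf loses OTf⁻: pKₐ(CF₃SO₃H (triflic acid)) ≈ -14
PhCH(CH₃)–OClO₃ loses ClO₄⁻: pKₐ(HClO₄) ≈ -10
PhCH(CH₃)–OSO₃H loses HSO₄⁻: pKₐ(H₂SO₄) ≈ -3
PhCH(CH₃)–OC(O)CF₃ loses CF₃COO⁻: pKₐ(CF₃COOH) ≈ 0.2
PhCH(CH₃)–NH₃⁺ loses NH₃: pKₐ(NH₄⁺) ≈ 9.2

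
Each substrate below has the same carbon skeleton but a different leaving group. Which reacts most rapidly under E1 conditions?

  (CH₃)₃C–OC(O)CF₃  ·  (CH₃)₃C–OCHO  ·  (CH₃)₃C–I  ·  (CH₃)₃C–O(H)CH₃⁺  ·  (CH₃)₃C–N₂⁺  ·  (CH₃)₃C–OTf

(CH₃)₃C–N₂⁺

The skeletons are identical, so relative rate is governed entirely by leaving-group ability.
A good leaving group is a weak base: the lower the pKₐ of its conjugate acid, the more readily it departs.
(CH₃)₃C–N₂⁺ loses N₂: no meaningful conjugate acid; N₂ departs as an exceptionally stable neutral molecule
(CH₃)₃C–OTf loses OTf⁻: pKₐ(CF₃SO₃H (triflic acid)) ≈ -14
(CH₃)₃C–I loses I⁻: pKₐ(HI) ≈ -10
(CH₃)₃C–O(H)CH₃⁺ loses R'OH: pKₐ(R'OH₂⁺) ≈ -2.4
(CH₃)₃C–OC(O)CF₃ loses CF₃COO⁻: pKₐ(CF₃COOH) ≈ 0.2
(CH₃)₃C–OCHO loses HCOO⁻: pKₐ(HCOOH) ≈ 3.8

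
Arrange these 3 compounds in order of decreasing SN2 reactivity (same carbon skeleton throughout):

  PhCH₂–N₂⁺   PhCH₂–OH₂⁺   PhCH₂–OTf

PhCH₂–N₂⁺ > PhCH₂–OTf > PhCH₂–OH₂⁺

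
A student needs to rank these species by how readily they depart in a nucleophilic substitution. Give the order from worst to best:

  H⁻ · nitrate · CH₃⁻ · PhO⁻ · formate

Rank by basicity of the departing species: weakest base leaves most easily.
nitrate: pKₐ(HNO₃) ≈ -1.3
formate: pKₐ(HCOOH) ≈ 3.8
PhO⁻: pKₐ(C₆H₅OH (phenol)) ≈ 10
H⁻: pKₐ(H₂) ≈ 36
CH₃⁻: pKₐ(CH₄) ≈ 48
The question asks for worst first, so the sequence is read in increasing leaving-group ability.

CH₃⁻ < H⁻ < PhO⁻ < formate < nitrate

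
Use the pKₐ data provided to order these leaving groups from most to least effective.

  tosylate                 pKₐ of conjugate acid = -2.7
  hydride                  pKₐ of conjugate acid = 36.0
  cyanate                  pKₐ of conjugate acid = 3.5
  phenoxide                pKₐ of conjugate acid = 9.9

tosylate > cyanate > phenoxide > hydride

Lower conjugate-acid pKₐ ⇒ weaker base ⇒ better leaving group.
Sorting by the given values: tosylate (-2.7), cyanate (3.5), phenoxide (9.9), hydride (36.0).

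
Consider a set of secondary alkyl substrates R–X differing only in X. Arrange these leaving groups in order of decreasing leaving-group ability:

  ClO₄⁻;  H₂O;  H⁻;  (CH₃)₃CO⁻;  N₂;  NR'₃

The more stable X⁻ (or X) is on its own — i.e. the weaker a base it is — the better a leaving group it makes.
N₂: no meaningful conjugate acid; N₂ departs as an exceptionally stable neutral molecule
ClO₄⁻: pKₐ(HClO₄) ≈ -10
H₂O: pKₐ(H₃O⁺) ≈ -1.7
NR'₃: pKₐ(R'₃NH⁺) ≈ 10.7 — neutral but still a fairly strong base; Hofmann-elimination LG
(CH₃)₃CO⁻: pKₐ(t-BuOH) ≈ 18 — bulky, strongly basic alkoxide
H⁻: pKₐ(H₂) ≈ 36

N₂ > ClO₄⁻ > H₂O > NR'₃ > (CH₃)₃CO⁻ > H⁻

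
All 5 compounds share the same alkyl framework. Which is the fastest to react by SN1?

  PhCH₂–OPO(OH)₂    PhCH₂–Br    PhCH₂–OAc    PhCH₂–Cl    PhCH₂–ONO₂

Identical carbon frameworks mean the comparison reduces to leaving-group quality.
The more stable X⁻ (or X) is on its own — i.e. the weaker a base it is — the better a leaving group it makes.
PhCH₂–Br loses Br⁻: pKₐ(HBr) ≈ -9
PhCH₂–Cl loses Cl⁻: pKₐ(HCl) ≈ -7
PhCH₂–ONO₂ loses NO₃⁻: pKₐ(HNO₃) ≈ -1.3
PhCH₂–OPO(OH)₂ loses H₂PO₄⁻: pKₐ(H₃PO₄) ≈ 2.1
PhCH₂–OAc loses AcO⁻: pKₐ(CH₃COOH) ≈ 4.8

PhCH₂–Br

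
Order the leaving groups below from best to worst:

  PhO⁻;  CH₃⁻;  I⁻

Leaving-group ability tracks the stability of the departed species; conjugate-acid pKₐ is the usual yardstick (lower pKₐ → better LG).
I⁻: pKₐ(HI) ≈ -10
PhO⁻: pKₐ(C₆H₅OH (phenol)) ≈ 10
CH₃⁻: pKₐ(CH₄) ≈ 48

I⁻ > PhO⁻ > CH₃⁻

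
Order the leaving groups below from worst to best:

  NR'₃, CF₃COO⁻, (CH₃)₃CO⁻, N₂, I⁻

N₂: no meaningful conjugate acid; N₂ departs as an exceptionally stable neutral molecule
I⁻: pKₐ(HI) ≈ -10
CF₃COO⁻: pKₐ(CF₃COOH) ≈ 0.2
NR'₃: pKₐ(R'₃NH⁺) ≈ 10.7
(CH₃)₃CO⁻: pKₐ(t-BuOH) ≈ 18
Listed from poorest to best leaving group as asked.

(CH₃)₃CO⁻ < NR'₃ < CF₃COO⁻ < I⁻ < N₂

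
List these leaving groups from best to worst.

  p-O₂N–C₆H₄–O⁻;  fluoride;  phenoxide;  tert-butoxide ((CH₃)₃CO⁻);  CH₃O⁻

A good leaving group is a weak base: the lower the pKₐ of its conjugate acid, the more readily it departs.
fluoride: pKₐ(HF) ≈ 3.2
p-O₂N–C₆H₄–O⁻: pKₐ(p-nitrophenol) ≈ 7.2
phenoxide: pKₐ(C₆H₅OH (phenol)) ≈ 10
CH₃O⁻: pKₐ(CH₃OH) ≈ 15.5
tert-butoxide ((CH₃)₃CO⁻): pKₐ(t-BuOH) ≈ 18

fluoride > p-O₂N–C₆H₄–O⁻ > phenoxide > CH₃O⁻ > tert-butoxide ((CH₃)₃CO⁻)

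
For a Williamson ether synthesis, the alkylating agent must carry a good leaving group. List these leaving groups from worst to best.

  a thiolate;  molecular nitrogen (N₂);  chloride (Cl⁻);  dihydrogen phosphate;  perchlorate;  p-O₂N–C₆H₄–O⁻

Rank by basicity of the departing species: weakest base leaves most easily.
molecular nitrogen (N₂): no meaningful conjugate acid; N₂ departs as an exceptionally stable neutral molecule
perchlorate: pKₐ(HClO₄) ≈ -10
chloride (Cl⁻): pKₐ(HCl) ≈ -7 — moderately weak base
dihydrogen phosphate: pKₐ(H₃PO₄) ≈ 2.1
p-O₂N–C₆H₄–O⁻: pKₐ(p-nitrophenol) ≈ 7.2 — nitro group delocalises the charge; the classic chromogenic LG
a thiolate: pKₐ(RSH (a thiol)) ≈ 10.5
Listed from poorest to best leaving group as asked.

a thiolate < p-O₂N–C₆H₄–O⁻ < dihydrogen phosphate < chloride (Cl⁻) < perchlorate < molecular nitrogen (N₂)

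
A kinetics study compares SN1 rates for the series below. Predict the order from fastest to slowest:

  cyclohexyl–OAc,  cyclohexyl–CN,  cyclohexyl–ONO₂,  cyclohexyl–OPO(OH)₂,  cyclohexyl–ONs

cyclohexyl–ONs > cyclohexyl–ONO₂ > cyclohexyl–OPO(OH)₂ > cyclohexyl–OAc > cyclohexyl–CN

The skeletons are identical, so relative rate is governed entirely by leaving-group ability.
The more stable X⁻ (or X) is on its own — i.e. the weaker a base it is — the better a leaving group it makes.
cyclohexyl–ONs loses ONs⁻: pKₐ(p-O₂NC₆H₄SO₃H) ≈ -3.5
cyclohexyl–ONO₂ loses NO₃⁻: pKₐ(HNO₃) ≈ -1.3
cyclohexyl–OPO(OH)₂ loses H₂PO₄⁻: pKₐ(H₃PO₄) ≈ 2.1
cyclohexyl–OAc loses AcO⁻: pKₐ(CH₃COOH) ≈ 4.8
cyclohexyl–CN loses CN⁻: pKₐ(HCN) ≈ 9.2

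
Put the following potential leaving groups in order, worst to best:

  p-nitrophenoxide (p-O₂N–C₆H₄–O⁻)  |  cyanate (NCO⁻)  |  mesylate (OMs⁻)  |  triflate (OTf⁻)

Rank by basicity of the departing species: weakest base leaves most easily.
triflate (OTf⁻): pKₐ(CF₃SO₃H (triflic acid)) ≈ -14
mesylate (OMs⁻): pKₐ(CH₃SO₃H (MsOH)) ≈ -1.9
cyanate (NCO⁻): pKₐ(HOCN) ≈ 3.5
p-nitrophenoxide (p-O₂N–C₆H₄–O⁻): pKₐ(p-nitrophenol) ≈ 7.2
Listed from poorest to best leaving group as asked.

p-nitrophenoxide (p-O₂N–C₆H₄–O⁻) < cyanate (NCO⁻) < mesylate (OMs⁻) < triflate (OTf⁻)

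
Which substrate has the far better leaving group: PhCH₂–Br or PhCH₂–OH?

From PhCH₂–OH the departing group would be OH⁻ (pKₐ(H₂O) ≈ 15.7). Strong base; essentially never leaves without prior activation.
From PhCH₂–Br the leaving group is Br⁻ (pKₐ(HBr) ≈ -9). Weak base; good leaving group.
(In practice PhCH₂–Br is made from PhCH₂–OH by treatment with PBr₃, replacing the hydroxyl with bromide.)

PhCH₂–Br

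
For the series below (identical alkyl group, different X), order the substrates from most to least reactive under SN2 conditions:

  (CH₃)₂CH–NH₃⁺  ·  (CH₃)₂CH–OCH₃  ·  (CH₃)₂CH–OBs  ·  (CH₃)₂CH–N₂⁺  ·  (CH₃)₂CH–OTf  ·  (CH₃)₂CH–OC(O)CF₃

Identical carbon frameworks mean the comparison reduces to leaving-group quality.
Leaving-group ability tracks the stability of the departed species; conjugate-acid pKₐ is the usual yardstick (lower pKₐ → better LG).
(CH₃)₂CH–N₂⁺ loses N₂: no meaningful conjugate acid; N₂ departs as an exceptionally stable neutral molecule
(CH₃)₂CH–OTf loses OTf⁻: pKₐ(CF₃SO₃H (triflic acid)) ≈ -14
(CH₃)₂CH–OBs loses OBs⁻: pKₐ(p-BrC₆H₄SO₃H) ≈ -2.8
(CH₃)₂CH–OC(O)CF₃ loses CF₃COO⁻: pKₐ(CF₃COOH) ≈ 0.2
(CH₃)₂CH–NH₃⁺ loses NH₃: pKₐ(NH₄⁺) ≈ 9.2
(CH₃)₂CH–OCH₃ loses CH₃O⁻: pKₐ(CH₃OH) ≈ 15.5

(CH₃)₂CH–N₂⁺ > (CH₃)₂CH–OTf > (CH₃)₂CH–OBs > (CH₃)₂CH–OC(O)CF₃ > (CH₃)₂CH–NH₃⁺ > (CH₃)₂CH–OCH₃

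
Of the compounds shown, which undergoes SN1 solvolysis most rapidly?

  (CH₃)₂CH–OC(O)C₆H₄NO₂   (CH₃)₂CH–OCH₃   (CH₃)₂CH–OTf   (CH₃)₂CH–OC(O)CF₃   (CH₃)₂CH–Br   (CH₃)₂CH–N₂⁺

The skeletons are identical, so relative rate is governed entirely by leaving-group ability.
The more stable X⁻ (or X) is on its own — i.e. the weaker a base it is — the better a leaving group it makes.
(CH₃)₂CH–N₂⁺ loses N₂: no meaningful conjugate acid; N₂ departs as an exceptionally stable neutral molecule
(CH₃)₂CH–OTf loses OTf⁻: pKₐ(CF₃SO₃H (triflic acid)) ≈ -14
(CH₃)₂CH–Br loses Br⁻: pKₐ(HBr) ≈ -9
(CH₃)₂CH–OC(O)CF₃ loses CF₃COO⁻: pKₐ(CF₃COOH) ≈ 0.2
(CH₃)₂CH–OC(O)C₆H₄NO₂ loses p-O₂N–C₆H₄–COO⁻: pKₐ(p-nitrobenzoic acid) ≈ 3.4
(CH₃)₂CH–OCH₃ loses CH₃O⁻: pKₐ(CH₃OH) ≈ 15.5

(CH₃)₂CH–N₂⁺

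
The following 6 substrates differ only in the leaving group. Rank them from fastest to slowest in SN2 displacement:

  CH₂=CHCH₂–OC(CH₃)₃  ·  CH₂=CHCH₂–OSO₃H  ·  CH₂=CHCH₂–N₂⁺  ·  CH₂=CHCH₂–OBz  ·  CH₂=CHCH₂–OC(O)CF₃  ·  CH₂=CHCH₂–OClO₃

With the same alkyl group throughout, only the leaving group differentiates the rates.
The more stable X⁻ (or X) is on its own — i.e. the weaker a base it is — the better a leaving group it makes.
CH₂=CHCH₂–N₂⁺ loses N₂: no meaningful conjugate acid; N₂ departs as an exceptionally stable neutral molecule
CH₂=CHCH₂–OClO₃ loses ClO₄⁻: pKₐ(HClO₄) ≈ -10
CH₂=CHCH₂–OSO₃H loses HSO₄⁻: pKₐ(H₂SO₄) ≈ -3
CH₂=CHCH₂–OC(O)CF₃ loses CF₃COO⁻: pKₐ(CF₃COOH) ≈ 0.2
CH₂=CHCH₂–OBz loses PhCOO⁻: pKₐ(C₆H₅COOH) ≈ 4.2
CH₂=CHCH₂–OC(CH₃)₃ loses (CH₃)₃CO⁻: pKₐ(t-BuOH) ≈ 18

CH₂=CHCH₂–N₂⁺ > CH₂=CHCH₂–OClO₃ > CH₂=CHCH₂–OSO₃H > CH₂=CHCH₂–OC(O)CF₃ > CH₂=CHCH₂–OBz > CH₂=CHCH₂–OC(CH₃)₃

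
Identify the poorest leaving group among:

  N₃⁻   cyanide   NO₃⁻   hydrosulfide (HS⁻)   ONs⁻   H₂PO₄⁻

A good leaving group is a weak base: the lower the pKₐ of its conjugate acid, the more readily it departs.
ONs⁻: pKₐ(p-O₂NC₆H₄SO₃H) ≈ -3.5
NO₃⁻: pKₐ(HNO₃) ≈ -1.3
H₂PO₄⁻: pKₐ(H₃PO₄) ≈ 2.1
N₃⁻: pKₐ(HN₃) ≈ 4.7
hydrosulfide (HS⁻): pKₐ(H₂S) ≈ 7
cyanide: pKₐ(HCN) ≈ 9.2

cyanide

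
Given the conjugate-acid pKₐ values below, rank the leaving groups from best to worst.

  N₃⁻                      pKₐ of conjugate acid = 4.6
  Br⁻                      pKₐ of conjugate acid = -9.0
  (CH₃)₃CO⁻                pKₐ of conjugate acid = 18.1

Br⁻ > N₃⁻ > (CH₃)₃CO⁻

Lower conjugate-acid pKₐ ⇒ weaker base ⇒ better leaving group.
Sorting by the given values: Br⁻ (-9.0), N₃⁻ (4.6), (CH₃)₃CO⁻ (18.1).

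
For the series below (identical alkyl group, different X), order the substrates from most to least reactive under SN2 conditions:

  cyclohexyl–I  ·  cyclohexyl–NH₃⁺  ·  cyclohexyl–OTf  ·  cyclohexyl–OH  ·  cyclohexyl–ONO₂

cyclohexyl–OTf > cyclohexyl–I > cyclohexyl–ONO₂ > cyclohexyl–NH₃⁺ > cyclohexyl–OH

Identical carbon frameworks mean the comparison reduces to leaving-group quality.
Rank by basicity of the departing species: weakest base leaves most easily.
cyclohexyl–OTf loses OTf⁻: pKₐ(CF₃SO₃H (triflic acid)) ≈ -14
cyclohexyl–I loses I⁻: pKₐ(HI) ≈ -10
cyclohexyl–ONO₂ loses NO₃⁻: pKₐ(HNO₃) ≈ -1.3
cyclohexyl–NH₃⁺ loses NH₃: pKₐ(NH₄⁺) ≈ 9.2
cyclohexyl–OH loses OH⁻: pKₐ(H₂O) ≈ 15.7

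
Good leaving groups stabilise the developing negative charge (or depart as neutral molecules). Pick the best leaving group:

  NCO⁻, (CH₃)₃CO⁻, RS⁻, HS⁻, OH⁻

Leaving-group ability tracks the stability of the departed species; conjugate-acid pKₐ is the usual yardstick (lower pKₐ → better LG).
NCO⁻: pKₐ(HOCN) ≈ 3.5
HS⁻: pKₐ(H₂S) ≈ 7
RS⁻: pKₐ(RSH (a thiol)) ≈ 10.5
OH⁻: pKₐ(H₂O) ≈ 15.7
(CH₃)₃CO⁻: pKₐ(t-BuOH) ≈ 18

NCO⁻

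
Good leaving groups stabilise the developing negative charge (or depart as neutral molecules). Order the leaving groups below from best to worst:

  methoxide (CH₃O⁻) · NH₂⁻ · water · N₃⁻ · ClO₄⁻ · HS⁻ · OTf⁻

OTf⁻ > ClO₄⁻ > water > N₃⁻ > HS⁻ > methoxide (CH₃O⁻) > NH₂⁻

Rank by basicity of the departing species: weakest base leaves most easily.
OTf⁻: pKₐ(CF₃SO₃H (triflic acid)) ≈ -14
ClO₄⁻: pKₐ(HClO₄) ≈ -10
water: pKₐ(H₃O⁺) ≈ -1.7
N₃⁻: pKₐ(HN₃) ≈ 4.7
HS⁻: pKₐ(H₂S) ≈ 7
methoxide (CH₃O⁻): pKₐ(CH₃OH) ≈ 15.5
NH₂⁻: pKₐ(NH₃) ≈ 38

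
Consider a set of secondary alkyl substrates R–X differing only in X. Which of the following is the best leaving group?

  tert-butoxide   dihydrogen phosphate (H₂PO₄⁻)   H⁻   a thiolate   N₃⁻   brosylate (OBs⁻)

brosylate (OBs⁻)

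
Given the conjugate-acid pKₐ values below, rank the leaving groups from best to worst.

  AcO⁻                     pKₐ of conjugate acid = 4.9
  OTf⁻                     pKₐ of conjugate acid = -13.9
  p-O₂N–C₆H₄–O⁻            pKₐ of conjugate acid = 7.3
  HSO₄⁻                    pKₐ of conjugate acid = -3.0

Lower conjugate-acid pKₐ ⇒ weaker base ⇒ better leaving group.
Sorting by the given values: OTf⁻ (-13.9), HSO₄⁻ (-3.0), AcO⁻ (4.9), p-O₂N–C₆H₄–O⁻ (7.3).

OTf⁻ > HSO₄⁻ > AcO⁻ > p-O₂N–C₆H₄–O⁻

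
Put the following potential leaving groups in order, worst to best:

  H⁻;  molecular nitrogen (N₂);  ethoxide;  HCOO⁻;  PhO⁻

H⁻ < ethoxide < PhO⁻ < HCOO⁻ < molecular nitrogen (N₂)

Leaving-group ability tracks the stability of the departed species; conjugate-acid pKₐ is the usual yardstick (lower pKₐ → better LG).
molecular nitrogen (N₂): no meaningful conjugate acid; N₂ departs as an exceptionally stable neutral molecule
HCOO⁻: pKₐ(HCOOH) ≈ 3.8
PhO⁻: pKₐ(C₆H₅OH (phenol)) ≈ 10
ethoxide: pKₐ(CH₃CH₂OH) ≈ 16
H⁻: pKₐ(H₂) ≈ 36
Listed from poorest to best leaving group as asked.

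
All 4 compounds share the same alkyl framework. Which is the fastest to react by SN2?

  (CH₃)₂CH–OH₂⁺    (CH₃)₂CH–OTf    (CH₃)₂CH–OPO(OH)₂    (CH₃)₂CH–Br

With the same alkyl group throughout, only the leaving group differentiates the rates.
Leaving-group ability tracks the stability of the departed species; conjugate-acid pKₐ is the usual yardstick (lower pKₐ → better LG).
(CH₃)₂CH–OTf loses OTf⁻: pKₐ(CF₃SO₃H (triflic acid)) ≈ -14
(CH₃)₂CH–Br loses Br⁻: pKₐ(HBr) ≈ -9
(CH₃)₂CH–OH₂⁺ loses H₂O: pKₐ(H₃O⁺) ≈ -1.7
(CH₃)₂CH–OPO(OH)₂ loses H₂PO₄⁻: pKₐ(H₃PO₄) ≈ 2.1

(CH₃)₂CH–OTf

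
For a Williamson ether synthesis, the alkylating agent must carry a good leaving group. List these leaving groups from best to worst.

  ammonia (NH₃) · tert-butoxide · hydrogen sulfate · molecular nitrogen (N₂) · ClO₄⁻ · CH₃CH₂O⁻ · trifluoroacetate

Rank by basicity of the departing species: weakest base leaves most easily.
molecular nitrogen (N₂): no meaningful conjugate acid; N₂ departs as an exceptionally stable neutral molecule
ClO₄⁻: pKₐ(HClO₄) ≈ -10
hydrogen sulfate: pKₐ(H₂SO₄) ≈ -3 — conjugate base of a strong mineral acid
trifluoroacetate: pKₐ(CF₃COOH) ≈ 0.2 — strongly electron-withdrawing CF₃ stabilises the carboxylate
ammonia (NH₃): pKₐ(NH₄⁺) ≈ 9.2
CH₃CH₂O⁻: pKₐ(CH₃CH₂OH) ≈ 16
tert-butoxide: pKₐ(t-BuOH) ≈ 18 — bulky, strongly basic alkoxide

molecular nitrogen (N₂) > ClO₄⁻ > hydrogen sulfate > trifluoroacetate > ammonia (NH₃) > CH₃CH₂O⁻ > tert-butoxide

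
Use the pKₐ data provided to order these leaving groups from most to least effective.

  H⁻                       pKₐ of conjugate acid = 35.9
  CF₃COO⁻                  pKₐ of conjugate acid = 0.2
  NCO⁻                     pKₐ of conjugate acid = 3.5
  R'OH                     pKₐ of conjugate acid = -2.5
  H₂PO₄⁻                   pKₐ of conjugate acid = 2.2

Lower conjugate-acid pKₐ ⇒ weaker base ⇒ better leaving group.
Sorting by the given values: R'OH (-2.5), CF₃COO⁻ (0.2), H₂PO₄⁻ (2.2), NCO⁻ (3.5), H⁻ (35.9).

R'OH > CF₃COO⁻ > H₂PO₄⁻ > NCO⁻ > H⁻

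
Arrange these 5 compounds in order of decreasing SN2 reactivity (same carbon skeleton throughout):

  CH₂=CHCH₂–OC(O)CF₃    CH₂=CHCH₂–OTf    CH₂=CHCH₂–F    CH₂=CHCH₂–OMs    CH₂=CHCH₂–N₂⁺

The skeletons are identical, so relative rate is governed entirely by leaving-group ability.
A good leaving group is a weak base: the lower the pKₐ of its conjugate acid, the more readily it departs.
CH₂=CHCH₂–N₂⁺ loses N₂: no meaningful conjugate acid; N₂ departs as an exceptionally stable neutral molecule
CH₂=CHCH₂–OTf loses OTf⁻: pKₐ(CF₃SO₃H (triflic acid)) ≈ -14
CH₂=CHCH₂–OMs loses OMs⁻: pKₐ(CH₃SO₃H (MsOH)) ≈ -1.9
CH₂=CHCH₂–OC(O)CF₃ loses CF₃COO⁻: pKₐ(CF₃COOH) ≈ 0.2
CH₂=CHCH₂–F loses F⁻: pKₐ(HF) ≈ 3.2

CH₂=CHCH₂–N₂⁺ > CH₂=CHCH₂–OTf > CH₂=CHCH₂–OMs > CH₂=CHCH₂–OC(O)CF₃ > CH₂=CHCH₂–F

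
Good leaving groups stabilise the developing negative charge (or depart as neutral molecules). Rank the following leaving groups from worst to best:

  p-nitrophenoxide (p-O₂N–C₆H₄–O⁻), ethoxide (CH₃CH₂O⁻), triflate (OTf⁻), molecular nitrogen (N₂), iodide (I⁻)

Rank by basicity of the departing species: weakest base leaves most easily.
molecular nitrogen (N₂): no meaningful conjugate acid; N₂ departs as an exceptionally stable neutral molecule
triflate (OTf⁻): pKₐ(CF₃SO₃H (triflic acid)) ≈ -14 — charge spread over three oxygens and a CF₃ group; the premier leaving group in synthesis
iodide (I⁻): pKₐ(HI) ≈ -10
p-nitrophenoxide (p-O₂N–C₆H₄–O⁻): pKₐ(p-nitrophenol) ≈ 7.2 — nitro group delocalises the charge; the classic chromogenic LG
ethoxide (CH₃CH₂O⁻): pKₐ(CH₃CH₂OH) ≈ 16
The question asks for worst first, so the sequence is read in increasing leaving-group ability.

ethoxide (CH₃CH₂O⁻) < p-nitrophenoxide (p-O₂N–C₆H₄–O⁻) < iodide (I⁻) < triflate (OTf⁻) < molecular nitrogen (N₂)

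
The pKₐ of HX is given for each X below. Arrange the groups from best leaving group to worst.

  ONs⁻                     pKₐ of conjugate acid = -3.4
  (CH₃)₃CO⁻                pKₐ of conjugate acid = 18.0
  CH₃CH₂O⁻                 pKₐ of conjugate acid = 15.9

Lower conjugate-acid pKₐ ⇒ weaker base ⇒ better leaving group.
Sorting by the given values: ONs⁻ (-3.4), CH₃CH₂O⁻ (15.9), (CH₃)₃CO⁻ (18.0).

ONs⁻ > CH₃CH₂O⁻ > (CH₃)₃CO⁻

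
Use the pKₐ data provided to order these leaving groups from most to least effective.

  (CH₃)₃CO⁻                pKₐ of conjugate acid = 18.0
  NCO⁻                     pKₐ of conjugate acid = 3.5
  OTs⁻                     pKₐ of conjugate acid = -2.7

OTs⁻ > NCO⁻ > (CH₃)₃CO⁻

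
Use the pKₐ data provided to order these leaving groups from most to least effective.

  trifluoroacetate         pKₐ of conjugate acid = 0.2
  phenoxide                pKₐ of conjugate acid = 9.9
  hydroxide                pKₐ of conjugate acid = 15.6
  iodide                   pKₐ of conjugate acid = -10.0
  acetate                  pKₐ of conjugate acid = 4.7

Lower conjugate-acid pKₐ ⇒ weaker base ⇒ better leaving group.
Sorting by the given values: iodide (-10.0), trifluoroacetate (0.2), acetate (4.7), phenoxide (9.9), hydroxide (15.6).

iodide > trifluoroacetate > acetate > phenoxide > hydroxide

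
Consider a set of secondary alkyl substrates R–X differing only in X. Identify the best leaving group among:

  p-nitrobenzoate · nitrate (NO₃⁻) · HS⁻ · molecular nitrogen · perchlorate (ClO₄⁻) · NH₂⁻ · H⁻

molecular nitrogen

Rank by basicity of the departing species: weakest base leaves most easily.
molecular nitrogen: no meaningful conjugate acid; N₂ departs as an exceptionally stable neutral molecule
perchlorate (ClO₄⁻): pKₐ(HClO₄) ≈ -10
nitrate (NO₃⁻): pKₐ(HNO₃) ≈ -1.3
p-nitrobenzoate: pKₐ(p-nitrobenzoic acid) ≈ 3.4
HS⁻: pKₐ(H₂S) ≈ 7
H⁻: pKₐ(H₂) ≈ 36
NH₂⁻: pKₐ(NH₃) ≈ 38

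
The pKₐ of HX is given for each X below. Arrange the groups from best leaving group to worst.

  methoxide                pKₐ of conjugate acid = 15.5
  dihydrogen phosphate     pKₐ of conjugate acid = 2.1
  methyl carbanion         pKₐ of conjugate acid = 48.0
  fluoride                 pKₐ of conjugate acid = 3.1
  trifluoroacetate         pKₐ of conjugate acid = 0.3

trifluoroacetate > dihydrogen phosphate > fluoride > methoxide > methyl carbanion

Lower conjugate-acid pKₐ ⇒ weaker base ⇒ better leaving group.
Sorting by the given values: trifluoroacetate (0.3), dihydrogen phosphate (2.1), fluoride (3.1), methoxide (15.5), methyl carbanion (48.0).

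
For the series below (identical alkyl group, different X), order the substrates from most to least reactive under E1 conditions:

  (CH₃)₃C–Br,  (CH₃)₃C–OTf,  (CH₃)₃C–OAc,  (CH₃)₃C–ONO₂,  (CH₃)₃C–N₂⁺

(CH₃)₃C–N₂⁺ > (CH₃)₃C–OTf > (CH₃)₃C–Br > (CH₃)₃C–ONO₂ > (CH₃)₃C–OAc

With the same alkyl group throughout, only the leaving group differentiates the rates.
The more stable X⁻ (or X) is on its own — i.e. the weaker a base it is — the better a leaving group it makes.
(CH₃)₃C–N₂⁺ loses N₂: no meaningful conjugate acid; N₂ departs as an exceptionally stable neutral molecule
(CH₃)₃C–OTf loses OTf⁻: pKₐ(CF₃SO₃H (triflic acid)) ≈ -14
(CH₃)₃C–Br loses Br⁻: pKₐ(HBr) ≈ -9
(CH₃)₃C–ONO₂ loses NO₃⁻: pKₐ(HNO₃) ≈ -1.3
(CH₃)₃C–OAc loses AcO⁻: pKₐ(CH₃COOH) ≈ 4.8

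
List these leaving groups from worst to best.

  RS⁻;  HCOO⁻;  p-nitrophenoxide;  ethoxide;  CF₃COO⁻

A good leaving group is a weak base: the lower the pKₐ of its conjugate acid, the more readily it departs.
CF₃COO⁻: pKₐ(CF₃COOH) ≈ 0.2
HCOO⁻: pKₐ(HCOOH) ≈ 3.8
p-nitrophenoxide: pKₐ(p-nitrophenol) ≈ 7.2
RS⁻: pKₐ(RSH (a thiol)) ≈ 10.5
ethoxide: pKₐ(CH₃CH₂OH) ≈ 16
Listed from poorest to best leaving group as asked.

ethoxide < RS⁻ < p-nitrophenoxide < HCOO⁻ < CF₃COO⁻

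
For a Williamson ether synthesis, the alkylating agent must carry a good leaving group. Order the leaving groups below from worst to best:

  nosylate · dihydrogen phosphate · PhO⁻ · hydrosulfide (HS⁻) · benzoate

PhO⁻ < hydrosulfide (HS⁻) < benzoate < dihydrogen phosphate < nosylate

Leaving-group ability tracks the stability of the departed species; conjugate-acid pKₐ is the usual yardstick (lower pKₐ → better LG).
nosylate: pKₐ(p-O₂NC₆H₄SO₃H) ≈ -3.5
dihydrogen phosphate: pKₐ(H₃PO₄) ≈ 2.1
benzoate: pKₐ(C₆H₅COOH) ≈ 4.2
hydrosulfide (HS⁻): pKₐ(H₂S) ≈ 7
PhO⁻: pKₐ(C₆H₅OH (phenol)) ≈ 10
Reversing gives the worst-to-best order requested.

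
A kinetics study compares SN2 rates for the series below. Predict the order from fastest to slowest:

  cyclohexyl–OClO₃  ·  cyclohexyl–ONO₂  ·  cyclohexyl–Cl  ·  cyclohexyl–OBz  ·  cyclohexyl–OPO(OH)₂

Same R in every case — rank the leaving groups.
Leaving-group ability tracks the stability of the departed species; conjugate-acid pKₐ is the usual yardstick (lower pKₐ → better LG).
cyclohexyl–OClO₃ loses ClO₄⁻: pKₐ(HClO₄) ≈ -10
cyclohexyl–Cl loses Cl⁻: pKₐ(HCl) ≈ -7
cyclohexyl–ONO₂ loses NO₃⁻: pKₐ(HNO₃) ≈ -1.3
cyclohexyl–OPO(OH)₂ loses H₂PO₄⁻: pKₐ(H₃PO₄) ≈ 2.1
cyclohexyl–OBz loses PhCOO⁻: pKₐ(C₆H₅COOH) ≈ 4.2

cyclohexyl–OClO₃ > cyclohexyl–Cl > cyclohexyl–ONO₂ > cyclohexyl–OPO(OH)₂ > cyclohexyl–OBz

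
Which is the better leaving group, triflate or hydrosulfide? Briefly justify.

triflate

triflate is the better leaving group.
pKₐ(CF₃SO₃H (triflic acid)) ≈ -14 versus pKₐ(H₂S) ≈ 7: triflate is the much weaker base.
Charge spread over three oxygens and a CF₃ group; the premier leaving group in synthesis.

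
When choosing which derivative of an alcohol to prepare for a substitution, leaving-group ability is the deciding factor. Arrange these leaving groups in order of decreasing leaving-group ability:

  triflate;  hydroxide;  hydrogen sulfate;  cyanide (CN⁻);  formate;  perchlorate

A good leaving group is a weak base: the lower the pKₐ of its conjugate acid, the more readily it departs.
triflate: pKₐ(CF₃SO₃H (triflic acid)) ≈ -14 — charge spread over three oxygens and a CF₃ group; the premier leaving group in synthesis
perchlorate: pKₐ(HClO₄) ≈ -10 — extremely weak base; rarely used for safety reasons
hydrogen sulfate: pKₐ(H₂SO₄) ≈ -3 — conjugate base of a strong mineral acid
formate: pKₐ(HCOOH) ≈ 3.8 — resonance-stabilised carboxylate
cyanide (CN⁻): pKₐ(HCN) ≈ 9.2 — sp carbon stabilises the charge somewhat, but still a poor LG
hydroxide: pKₐ(H₂O) ≈ 15.7

triflate > perchlorate > hydrogen sulfate > formate > cyanide (CN⁻) > hydroxide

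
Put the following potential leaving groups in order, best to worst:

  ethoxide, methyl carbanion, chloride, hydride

chloride > ethoxide > hydride > methyl carbanion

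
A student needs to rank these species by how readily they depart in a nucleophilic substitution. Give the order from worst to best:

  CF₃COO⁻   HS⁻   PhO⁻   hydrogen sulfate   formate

The more stable X⁻ (or X) is on its own — i.e. the weaker a base it is — the better a leaving group it makes.
hydrogen sulfate: pKₐ(H₂SO₄) ≈ -3 — conjugate base of a strong mineral acid
CF₃COO⁻: pKₐ(CF₃COOH) ≈ 0.2 — strongly electron-withdrawing CF₃ stabilises the carboxylate
formate: pKₐ(HCOOH) ≈ 3.8 — resonance-stabilised carboxylate
HS⁻: pKₐ(H₂S) ≈ 7
PhO⁻: pKₐ(C₆H₅OH (phenol)) ≈ 10 — resonance into the ring helps, but still a poor LG
The question asks for worst first, so the sequence is read in increasing leaving-group ability.

PhO⁻ < HS⁻ < formate < CF₃COO⁻ < hydrogen sulfate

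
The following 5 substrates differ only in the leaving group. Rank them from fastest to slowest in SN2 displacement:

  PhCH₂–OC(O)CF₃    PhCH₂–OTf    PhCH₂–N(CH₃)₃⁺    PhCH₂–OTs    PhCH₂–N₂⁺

With the same alkyl group throughout, only the leaving group differentiates the rates.
The more stable X⁻ (or X) is on its own — i.e. the weaker a base it is — the better a leaving group it makes.
PhCH₂–N₂⁺ loses N₂: no meaningful conjugate acid; N₂ departs as an exceptionally stable neutral molecule
PhCH₂–OTf loses OTf⁻: pKₐ(CF₃SO₃H (triflic acid)) ≈ -14
PhCH₂–OTs loses OTs⁻: pKₐ(p-CH₃C₆H₄SO₃H (TsOH)) ≈ -2.8
PhCH₂–OC(O)CF₃ loses CF₃COO⁻: pKₐ(CF₃COOH) ≈ 0.2
PhCH₂–N(CH₃)₃⁺ loses NR'₃: pKₐ(R'₃NH⁺) ≈ 10.7

PhCH₂–N₂⁺ > PhCH₂–OTf > PhCH₂–OTs > PhCH₂–OC(O)CF₃ > PhCH₂–N(CH₃)₃⁺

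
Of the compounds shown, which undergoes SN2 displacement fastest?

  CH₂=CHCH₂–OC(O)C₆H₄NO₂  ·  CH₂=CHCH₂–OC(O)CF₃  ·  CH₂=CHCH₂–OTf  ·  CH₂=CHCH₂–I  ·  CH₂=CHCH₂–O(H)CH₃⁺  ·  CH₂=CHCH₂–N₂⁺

CH₂=CHCH₂–N₂⁺

Identical carbon frameworks mean the comparison reduces to leaving-group quality.
The more stable X⁻ (or X) is on its own — i.e. the weaker a base it is — the better a leaving group it makes.
CH₂=CHCH₂–N₂⁺ loses N₂: no meaningful conjugate acid; N₂ departs as an exceptionally stable neutral molecule
CH₂=CHCH₂–OTf loses OTf⁻: pKₐ(CF₃SO₃H (triflic acid)) ≈ -14
CH₂=CHCH₂–I loses I⁻: pKₐ(HI) ≈ -10
CH₂=CHCH₂–O(H)CH₃⁺ loses R'OH: pKₐ(R'OH₂⁺) ≈ -2.4
CH₂=CHCH₂–OC(O)CF₃ loses CF₃COO⁻: pKₐ(CF₃COOH) ≈ 0.2
CH₂=CHCH₂–OC(O)C₆H₄NO₂ loses p-O₂N–C₆H₄–COO⁻: pKₐ(p-nitrobenzoic acid) ≈ 3.4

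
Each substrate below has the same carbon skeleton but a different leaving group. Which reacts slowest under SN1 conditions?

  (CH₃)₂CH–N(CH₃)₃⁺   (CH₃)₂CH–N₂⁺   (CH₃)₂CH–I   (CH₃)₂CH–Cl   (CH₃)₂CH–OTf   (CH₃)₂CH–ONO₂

(CH₃)₂CH–N(CH₃)₃⁺

Identical carbon frameworks mean the comparison reduces to leaving-group quality.
Rank by basicity of the departing species: weakest base leaves most easily.
(CH₃)₂CH–N₂⁺ loses N₂: no meaningful conjugate acid; N₂ departs as an exceptionally stable neutral molecule
(CH₃)₂CH–OTf loses OTf⁻: pKₐ(CF₃SO₃H (triflic acid)) ≈ -14
(CH₃)₂CH–I loses I⁻: pKₐ(HI) ≈ -10
(CH₃)₂CH–Cl loses Cl⁻: pKₐ(HCl) ≈ -7
(CH₃)₂CH–ONO₂ loses NO₃⁻: pKₐ(HNO₃) ≈ -1.3
(CH₃)₂CH–N(CH₃)₃⁺ loses NR'₃: pKₐ(R'₃NH⁺) ≈ 10.7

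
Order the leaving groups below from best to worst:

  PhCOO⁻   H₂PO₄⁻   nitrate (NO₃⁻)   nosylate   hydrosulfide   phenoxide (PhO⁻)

nosylate: pKₐ(p-O₂NC₆H₄SO₃H) ≈ -3.5
nitrate (NO₃⁻): pKₐ(HNO₃) ≈ -1.3
H₂PO₄⁻: pKₐ(H₃PO₄) ≈ 2.1
PhCOO⁻: pKₐ(C₆H₅COOH) ≈ 4.2
hydrosulfide: pKₐ(H₂S) ≈ 7
phenoxide (PhO⁻): pKₐ(C₆H₅OH (phenol)) ≈ 10

nosylate > nitrate (NO₃⁻) > H₂PO₄⁻ > PhCOO⁻ > hydrosulfide > phenoxide (PhO⁻)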